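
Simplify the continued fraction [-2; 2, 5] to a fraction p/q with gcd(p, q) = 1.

Compute successive convergents:
a_0 = -2: -2/1
a_1 = 2: -3/2
a_2 = 5: -17/11

-17/11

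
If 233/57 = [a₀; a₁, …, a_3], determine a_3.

2

⌊233/57⌋ = 4, remainder 5
⌊57/5⌋ = 11, remainder 2
⌊5/2⌋ = 2, remainder 1
⌊2/1⌋ = 2, remainder 0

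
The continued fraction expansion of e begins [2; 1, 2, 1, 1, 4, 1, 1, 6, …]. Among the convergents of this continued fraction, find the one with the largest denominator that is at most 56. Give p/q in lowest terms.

List convergents until the denominator exceeds the bound:
a_0 = 2: 2/1  (≤ bound)
a_1 = 1: 3/1  (≤ bound)
a_2 = 2: 8/3  (≤ bound)
a_3 = 1: 11/4  (≤ bound)
a_4 = 1: 19/7  (≤ bound)
a_5 = 4: 87/32  (≤ bound)
a_6 = 1: 106/39  (≤ bound)
a_7 = 1: 193/71  (> 56, stop)

106/39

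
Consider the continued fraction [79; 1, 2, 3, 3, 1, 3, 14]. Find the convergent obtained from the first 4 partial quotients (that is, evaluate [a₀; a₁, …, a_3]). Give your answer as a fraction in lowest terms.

797/10

a_0 = 79: 79/1
a_1 = 1: 80/1
a_2 = 2: 239/3
a_3 = 3: 797/10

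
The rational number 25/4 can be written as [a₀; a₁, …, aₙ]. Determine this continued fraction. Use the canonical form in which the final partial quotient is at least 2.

[6; 4]

Repeatedly divide and take the remainder:
⌊25/4⌋ = 6, remainder 1
⌊4/1⌋ = 4, remainder 0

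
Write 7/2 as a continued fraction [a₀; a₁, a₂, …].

7 ÷ 2 → quotient 3, remainder 1
2 ÷ 1 → quotient 2, remainder 0

[3; 2]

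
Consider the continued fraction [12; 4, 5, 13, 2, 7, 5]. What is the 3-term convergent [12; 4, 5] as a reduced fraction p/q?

Start with 5.
4 + 1/(5/1) = 4 + 1/5 = 21/5
12 + 1/(21/5) = 12 + 5/21 = 257/21

257/21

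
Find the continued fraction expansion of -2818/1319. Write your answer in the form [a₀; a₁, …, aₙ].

[-3; 1, 6, 3, 19, 1, 2]

-2818 = -3·1319 + 1139, so a_0 = -3
1319 = 1·1139 + 180, so a_1 = 1
1139 = 6·180 + 59, so a_2 = 6
180 = 3·59 + 3, so a_3 = 3
59 = 19·3 + 2, so a_4 = 19
3 = 1·2 + 1, so a_5 = 1
2 = 2·1 + 0, so a_6 = 2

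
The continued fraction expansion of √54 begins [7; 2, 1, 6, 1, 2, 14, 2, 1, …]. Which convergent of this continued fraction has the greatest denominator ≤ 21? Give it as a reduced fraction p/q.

147/20

List convergents until the denominator exceeds the bound:
a_0 = 7: 7/1  (≤ bound)
a_1 = 2: 15/2  (≤ bound)
a_2 = 1: 22/3  (≤ bound)
a_3 = 6: 147/20  (≤ bound)
a_4 = 1: 169/23  (> 21, stop)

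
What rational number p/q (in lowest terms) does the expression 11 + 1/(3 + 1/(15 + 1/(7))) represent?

a_0 = 11: 11/1
a_1 = 3: 34/3
a_2 = 15: 521/46
a_3 = 7: 3681/325

3681/325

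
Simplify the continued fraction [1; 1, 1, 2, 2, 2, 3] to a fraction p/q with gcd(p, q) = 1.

157/99

Build up convergents one term at a time:
a_0 = 1: 1/1
a_1 = 1: 2/1
a_2 = 1: 3/2
a_3 = 2: 8/5
a_4 = 2: 19/12
a_5 = 2: 46/29
a_6 = 3: 157/99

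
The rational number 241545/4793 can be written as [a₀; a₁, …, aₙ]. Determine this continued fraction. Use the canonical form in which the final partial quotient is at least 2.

[50; 2, 1, 1, 8, 27, 1, 3]

Run the Euclidean algorithm, recording each quotient:
⌊241545/4793⌋ = 50, remainder 1895
⌊4793/1895⌋ = 2, remainder 1003
⌊1895/1003⌋ = 1, remainder 892
⌊1003/892⌋ = 1, remainder 111
⌊892/111⌋ = 8, remainder 4
⌊111/4⌋ = 27, remainder 3
⌊4/3⌋ = 1, remainder 1
⌊3/1⌋ = 3, remainder 0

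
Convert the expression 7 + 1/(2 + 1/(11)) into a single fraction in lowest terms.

172/23

Starting at the tail and folding back:
Start with 11.
2 + 1/(11/1) = 2 + 1/11 = 23/11
7 + 1/(23/11) = 7 + 11/23 = 172/23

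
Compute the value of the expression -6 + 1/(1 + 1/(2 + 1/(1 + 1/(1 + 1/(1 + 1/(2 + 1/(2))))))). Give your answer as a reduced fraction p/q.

-364/69

Compute successive convergents:
a_0 = -6: -6/1
a_1 = 1: -5/1
a_2 = 2: -16/3
a_3 = 1: -21/4
a_4 = 1: -37/7
a_5 = 1: -58/11
a_6 = 2: -153/29
a_7 = 2: -364/69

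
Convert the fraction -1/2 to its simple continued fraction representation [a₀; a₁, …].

-1 = -1·2 + 1, so a_0 = -1
2 = 2·1 + 0, so a_1 = 2

[-1; 2]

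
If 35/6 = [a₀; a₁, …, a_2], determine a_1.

35 ÷ 6 → quotient 5, remainder 5
6 ÷ 5 → quotient 1, remainder 1

1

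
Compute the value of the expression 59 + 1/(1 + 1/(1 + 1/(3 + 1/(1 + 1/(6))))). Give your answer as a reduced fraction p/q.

3633/61

Start with 6.
1 + 1/(6/1) = 1 + 1/6 = 7/6
3 + 1/(7/6) = 3 + 6/7 = 27/7
1 + 1/(27/7) = 1 + 7/27 = 34/27
1 + 1/(34/27) = 1 + 27/34 = 61/34
59 + 1/(61/34) = 59 + 34/61 = 3633/61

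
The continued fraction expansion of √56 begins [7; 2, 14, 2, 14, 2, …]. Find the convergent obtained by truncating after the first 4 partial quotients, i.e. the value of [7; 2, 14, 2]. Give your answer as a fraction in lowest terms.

Start with 2.
14 + 1/(2/1) = 14 + 1/2 = 29/2
2 + 1/(29/2) = 2 + 2/29 = 60/29
7 + 1/(60/29) = 7 + 29/60 = 449/60

449/60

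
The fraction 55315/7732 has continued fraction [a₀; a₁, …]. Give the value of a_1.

6

Repeatedly divide and take the remainder:
55315 ÷ 7732 → quotient 7, remainder 1191
7732 ÷ 1191 → quotient 6, remainder 586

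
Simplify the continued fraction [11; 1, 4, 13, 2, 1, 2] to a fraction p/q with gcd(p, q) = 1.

a_0 = 11: 11/1
a_1 = 1: 12/1
a_2 = 4: 59/5
a_3 = 13: 779/66
a_4 = 2: 1617/137
a_5 = 1: 2396/203
a_6 = 2: 6409/543

6409/543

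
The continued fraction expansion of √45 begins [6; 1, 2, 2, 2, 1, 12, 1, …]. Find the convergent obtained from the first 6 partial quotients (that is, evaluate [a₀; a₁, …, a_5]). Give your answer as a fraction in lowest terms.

161/24

Starting at the tail and folding back:
Start with 1.
2 + 1/(1/1) = 2 + 1/1 = 3/1
2 + 1/(3/1) = 2 + 1/3 = 7/3
2 + 1/(7/3) = 2 + 3/7 = 17/7
1 + 1/(17/7) = 1 + 7/17 = 24/17
6 + 1/(24/17) = 6 + 17/24 = 161/24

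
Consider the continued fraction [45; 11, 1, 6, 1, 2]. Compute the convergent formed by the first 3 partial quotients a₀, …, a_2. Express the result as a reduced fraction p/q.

Use the convergent recurrence hₖ = aₖ·hₖ₋₁ + hₖ₋₂ (and likewise for the denominators kₖ):
a_0 = 45: 45/1
a_1 = 11: 496/11
a_2 = 1: 541/12

541/12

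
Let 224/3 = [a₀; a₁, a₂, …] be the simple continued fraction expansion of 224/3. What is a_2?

2

⌊224/3⌋ = 74, remainder 2
⌊3/2⌋ = 1, remainder 1
⌊2/1⌋ = 2, remainder 0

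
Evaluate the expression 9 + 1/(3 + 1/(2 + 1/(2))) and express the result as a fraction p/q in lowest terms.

a_0 = 9: 9/1
a_1 = 3: 28/3
a_2 = 2: 65/7
a_3 = 2: 158/17

158/17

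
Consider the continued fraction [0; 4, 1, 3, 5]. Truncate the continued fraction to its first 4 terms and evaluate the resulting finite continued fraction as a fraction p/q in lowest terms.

Collapse the nested fraction from the inside out:
Start with 3.
1 + 1/(3/1) = 1 + 1/3 = 4/3
4 + 1/(4/3) = 4 + 3/4 = 19/4
0 + 1/(19/4) = 0 + 4/19 = 4/19

4/19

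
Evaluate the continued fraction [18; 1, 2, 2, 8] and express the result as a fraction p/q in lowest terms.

Starting at the tail and folding back:
Start with 8.
2 + 1/(8/1) = 2 + 1/8 = 17/8
2 + 1/(17/8) = 2 + 8/17 = 42/17
1 + 1/(42/17) = 1 + 17/42 = 59/42
18 + 1/(59/42) = 18 + 42/59 = 1104/59

1104/59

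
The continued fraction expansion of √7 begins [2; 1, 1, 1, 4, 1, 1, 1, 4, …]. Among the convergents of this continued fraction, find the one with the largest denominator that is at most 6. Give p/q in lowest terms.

8/3

a_0 = 2: 2/1  (≤ bound)
a_1 = 1: 3/1  (≤ bound)
a_2 = 1: 5/2  (≤ bound)
a_3 = 1: 8/3  (≤ bound)
a_4 = 4: 37/14  (> 6, stop)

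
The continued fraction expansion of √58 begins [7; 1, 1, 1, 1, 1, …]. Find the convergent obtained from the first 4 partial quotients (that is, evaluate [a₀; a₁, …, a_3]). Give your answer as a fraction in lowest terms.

23/3

Start with 1.
1 + 1/(1/1) = 1 + 1/1 = 2/1
1 + 1/(2/1) = 1 + 1/2 = 3/2
7 + 1/(3/2) = 7 + 2/3 = 23/3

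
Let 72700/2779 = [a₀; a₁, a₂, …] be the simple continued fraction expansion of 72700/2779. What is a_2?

4

72700 ÷ 2779 → quotient 26, remainder 446
2779 ÷ 446 → quotient 6, remainder 103
446 ÷ 103 → quotient 4, remainder 34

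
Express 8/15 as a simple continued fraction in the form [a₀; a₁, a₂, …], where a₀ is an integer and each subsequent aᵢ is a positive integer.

8 = 0·15 + 8, so a_0 = 0
15 = 1·8 + 7, so a_1 = 1
8 = 1·7 + 1, so a_2 = 1
7 = 7·1 + 0, so a_3 = 7

[0; 1, 1, 7]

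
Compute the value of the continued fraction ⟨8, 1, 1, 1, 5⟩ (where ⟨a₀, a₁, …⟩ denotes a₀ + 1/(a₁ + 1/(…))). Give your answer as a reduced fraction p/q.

147/17

Collapse the nested fraction from the inside out:
Start with 5.
1 + 1/(5/1) = 1 + 1/5 = 6/5
1 + 1/(6/5) = 1 + 5/6 = 11/6
1 + 1/(11/6) = 1 + 6/11 = 17/11
8 + 1/(17/11) = 8 + 11/17 = 147/17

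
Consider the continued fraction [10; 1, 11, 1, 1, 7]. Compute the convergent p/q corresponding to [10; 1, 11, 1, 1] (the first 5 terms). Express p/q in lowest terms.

273/25

Use the convergent recurrence hₖ = aₖ·hₖ₋₁ + hₖ₋₂ (and likewise for the denominators kₖ):
a_0 = 10: 10/1
a_1 = 1: 11/1
a_2 = 11: 131/12
a_3 = 1: 142/13
a_4 = 1: 273/25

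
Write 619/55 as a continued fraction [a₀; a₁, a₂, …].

619 = 11·55 + 14, so a_0 = 11
55 = 3·14 + 13, so a_1 = 3
14 = 1·13 + 1, so a_2 = 1
13 = 13·1 + 0, so a_3 = 13

[11; 3, 1, 13]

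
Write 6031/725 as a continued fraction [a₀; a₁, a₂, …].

[8; 3, 7, 4, 1, 1, 3]

⌊6031/725⌋ = 8, remainder 231
⌊725/231⌋ = 3, remainder 32
⌊231/32⌋ = 7, remainder 7
⌊32/7⌋ = 4, remainder 4
⌊7/4⌋ = 1, remainder 3
⌊4/3⌋ = 1, remainder 1
⌊3/1⌋ = 3, remainder 0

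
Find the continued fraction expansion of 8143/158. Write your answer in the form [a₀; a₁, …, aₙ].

⌊8143/158⌋ = 51, remainder 85
⌊158/85⌋ = 1, remainder 73
⌊85/73⌋ = 1, remainder 12
⌊73/12⌋ = 6, remainder 1
⌊12/1⌋ = 12, remainder 0

[51; 1, 1, 6, 12]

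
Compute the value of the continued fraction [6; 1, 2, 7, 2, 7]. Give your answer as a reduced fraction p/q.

2345/351

a_0 = 6: 6/1
a_1 = 1: 7/1
a_2 = 2: 20/3
a_3 = 7: 147/22
a_4 = 2: 314/47
a_5 = 7: 2345/351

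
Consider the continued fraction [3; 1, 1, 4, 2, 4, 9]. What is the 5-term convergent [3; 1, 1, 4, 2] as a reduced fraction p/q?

71/20

Compute successive convergents:
a_0 = 3: 3/1
a_1 = 1: 4/1
a_2 = 1: 7/2
a_3 = 4: 32/9
a_4 = 2: 71/20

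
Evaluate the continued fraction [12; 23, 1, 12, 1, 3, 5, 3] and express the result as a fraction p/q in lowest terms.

Use the convergent recurrence hₖ = aₖ·hₖ₋₁ + hₖ₋₂ (and likewise for the denominators kₖ):
a_0 = 12: 12/1
a_1 = 23: 277/23
a_2 = 1: 289/24
a_3 = 12: 3745/311
a_4 = 1: 4034/335
a_5 = 3: 15847/1316
a_6 = 5: 83269/6915
a_7 = 3: 265654/22061

265654/22061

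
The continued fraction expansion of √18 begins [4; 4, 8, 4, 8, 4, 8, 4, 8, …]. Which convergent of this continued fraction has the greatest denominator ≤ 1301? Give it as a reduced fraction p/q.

4756/1121

a_0 = 4: 4/1  (≤ bound)
a_1 = 4: 17/4  (≤ bound)
a_2 = 8: 140/33  (≤ bound)
a_3 = 4: 577/136  (≤ bound)
a_4 = 8: 4756/1121  (≤ bound)
a_5 = 4: 19601/4620  (> 1301, stop)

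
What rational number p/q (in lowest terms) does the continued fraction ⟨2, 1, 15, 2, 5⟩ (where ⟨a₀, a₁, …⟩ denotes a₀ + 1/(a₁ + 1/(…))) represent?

a_0 = 2: 2/1
a_1 = 1: 3/1
a_2 = 15: 47/16
a_3 = 2: 97/33
a_4 = 5: 532/181

532/181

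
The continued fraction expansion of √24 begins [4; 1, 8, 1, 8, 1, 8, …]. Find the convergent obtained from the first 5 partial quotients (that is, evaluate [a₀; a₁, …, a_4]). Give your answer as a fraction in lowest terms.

436/89

Collapse the nested fraction from the inside out:
Start with 8.
1 + 1/(8/1) = 1 + 1/8 = 9/8
8 + 1/(9/8) = 8 + 8/9 = 80/9
1 + 1/(80/9) = 1 + 9/80 = 89/80
4 + 1/(89/80) = 4 + 80/89 = 436/89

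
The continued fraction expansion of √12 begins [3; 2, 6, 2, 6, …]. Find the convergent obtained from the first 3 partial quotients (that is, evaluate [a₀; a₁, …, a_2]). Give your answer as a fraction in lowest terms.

45/13

Use the convergent recurrence hₖ = aₖ·hₖ₋₁ + hₖ₋₂ (and likewise for the denominators kₖ):
a_0 = 3: 3/1
a_1 = 2: 7/2
a_2 = 6: 45/13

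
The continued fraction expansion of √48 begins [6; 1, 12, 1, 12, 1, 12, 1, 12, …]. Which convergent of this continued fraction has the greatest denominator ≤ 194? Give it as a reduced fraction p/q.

1254/181

a_0 = 6: 6/1  (≤ bound)
a_1 = 1: 7/1  (≤ bound)
a_2 = 12: 90/13  (≤ bound)
a_3 = 1: 97/14  (≤ bound)
a_4 = 12: 1254/181  (≤ bound)
a_5 = 1: 1351/195  (> 194, stop)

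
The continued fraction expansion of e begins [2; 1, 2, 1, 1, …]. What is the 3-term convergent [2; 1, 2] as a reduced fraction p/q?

Start with 2.
1 + 1/(2/1) = 1 + 1/2 = 3/2
2 + 1/(3/2) = 2 + 2/3 = 8/3

8/3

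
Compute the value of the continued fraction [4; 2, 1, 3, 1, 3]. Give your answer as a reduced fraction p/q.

a_0 = 4: 4/1
a_1 = 2: 9/2
a_2 = 1: 13/3
a_3 = 3: 48/11
a_4 = 1: 61/14
a_5 = 3: 231/53

231/53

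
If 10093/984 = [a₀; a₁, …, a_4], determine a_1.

3

10093 ÷ 984 → quotient 10, remainder 253
984 ÷ 253 → quotient 3, remainder 225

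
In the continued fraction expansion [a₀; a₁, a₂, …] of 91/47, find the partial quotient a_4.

2

⌊91/47⌋ = 1, remainder 44
⌊47/44⌋ = 1, remainder 3
⌊44/3⌋ = 14, remainder 2
⌊3/2⌋ = 1, remainder 1
⌊2/1⌋ = 2, remainder 0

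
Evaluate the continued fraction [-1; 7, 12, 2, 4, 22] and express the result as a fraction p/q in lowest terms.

-15134/17623

Use the convergent recurrence hₖ = aₖ·hₖ₋₁ + hₖ₋₂ (and likewise for the denominators kₖ):
a_0 = -1: -1/1
a_1 = 7: -6/7
a_2 = 12: -73/85
a_3 = 2: -152/177
a_4 = 4: -681/793
a_5 = 22: -15134/17623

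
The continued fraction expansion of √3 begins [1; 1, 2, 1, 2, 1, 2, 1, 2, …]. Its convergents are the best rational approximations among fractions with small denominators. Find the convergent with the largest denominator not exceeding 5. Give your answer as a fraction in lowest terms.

a_0 = 1: 1/1  (≤ bound)
a_1 = 1: 2/1  (≤ bound)
a_2 = 2: 5/3  (≤ bound)
a_3 = 1: 7/4  (≤ bound)
a_4 = 2: 19/11  (> 5, stop)

7/4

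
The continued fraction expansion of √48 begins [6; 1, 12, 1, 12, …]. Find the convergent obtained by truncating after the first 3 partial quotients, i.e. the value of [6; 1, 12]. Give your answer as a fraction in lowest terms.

90/13

Build up convergents one term at a time:
a_0 = 6: 6/1
a_1 = 1: 7/1
a_2 = 12: 90/13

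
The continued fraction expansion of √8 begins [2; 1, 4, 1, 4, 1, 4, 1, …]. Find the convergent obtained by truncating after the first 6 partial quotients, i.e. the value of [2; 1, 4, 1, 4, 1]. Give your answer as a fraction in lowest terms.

99/35

Build up convergents one term at a time:
a_0 = 2: 2/1
a_1 = 1: 3/1
a_2 = 4: 14/5
a_3 = 1: 17/6
a_4 = 4: 82/29
a_5 = 1: 99/35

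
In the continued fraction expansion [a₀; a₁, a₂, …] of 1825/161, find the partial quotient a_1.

2

1825 ÷ 161 → quotient 11, remainder 54
161 ÷ 54 → quotient 2, remainder 53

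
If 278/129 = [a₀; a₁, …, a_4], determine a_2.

Apply division with remainder until the remainder is 0:
⌊278/129⌋ = 2, remainder 20
⌊129/20⌋ = 6, remainder 9
⌊20/9⌋ = 2, remainder 2

2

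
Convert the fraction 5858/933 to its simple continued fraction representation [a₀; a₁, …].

[6; 3, 1, 1, 2, 3, 15]

Apply division with remainder until the remainder is 0:
5858 ÷ 933 → quotient 6, remainder 260
933 ÷ 260 → quotient 3, remainder 153
260 ÷ 153 → quotient 1, remainder 107
153 ÷ 107 → quotient 1, remainder 46
107 ÷ 46 → quotient 2, remainder 15
46 ÷ 15 → quotient 3, remainder 1
15 ÷ 1 → quotient 15, remainder 0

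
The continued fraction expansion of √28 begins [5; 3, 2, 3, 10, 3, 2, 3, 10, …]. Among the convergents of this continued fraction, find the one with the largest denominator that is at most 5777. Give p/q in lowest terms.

9403/1777

a_0 = 5: 5/1  (≤ bound)
a_1 = 3: 16/3  (≤ bound)
a_2 = 2: 37/7  (≤ bound)
a_3 = 3: 127/24  (≤ bound)
a_4 = 10: 1307/247  (≤ bound)
a_5 = 3: 4048/765  (≤ bound)
a_6 = 2: 9403/1777  (≤ bound)
a_7 = 3: 32257/6096  (> 5777, stop)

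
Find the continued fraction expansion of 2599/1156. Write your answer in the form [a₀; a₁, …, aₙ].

Apply division with remainder until the remainder is 0:
2599 = 2·1156 + 287, so a_0 = 2
1156 = 4·287 + 8, so a_1 = 4
287 = 35·8 + 7, so a_2 = 35
8 = 1·7 + 1, so a_3 = 1
7 = 7·1 + 0, so a_4 = 7

[2; 4, 35, 1, 7]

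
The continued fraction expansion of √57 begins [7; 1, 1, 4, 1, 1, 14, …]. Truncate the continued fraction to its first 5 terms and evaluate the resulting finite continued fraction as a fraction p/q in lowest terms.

a_0 = 7: 7/1
a_1 = 1: 8/1
a_2 = 1: 15/2
a_3 = 4: 68/9
a_4 = 1: 83/11

83/11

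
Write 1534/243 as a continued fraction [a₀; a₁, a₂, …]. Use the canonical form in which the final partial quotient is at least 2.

Repeatedly divide and take the remainder:
⌊1534/243⌋ = 6, remainder 76
⌊243/76⌋ = 3, remainder 15
⌊76/15⌋ = 5, remainder 1
⌊15/1⌋ = 15, remainder 0

[6; 3, 5, 15]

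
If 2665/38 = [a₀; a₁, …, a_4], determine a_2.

Repeatedly divide and take the remainder:
2665 = 70·38 + 5, so a_0 = 70
38 = 7·5 + 3, so a_1 = 7
5 = 1·3 + 2, so a_2 = 1

1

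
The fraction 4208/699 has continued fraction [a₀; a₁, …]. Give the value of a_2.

Repeatedly divide and take the remainder:
⌊4208/699⌋ = 6, remainder 14
⌊699/14⌋ = 49, remainder 13
⌊14/13⌋ = 1, remainder 1

1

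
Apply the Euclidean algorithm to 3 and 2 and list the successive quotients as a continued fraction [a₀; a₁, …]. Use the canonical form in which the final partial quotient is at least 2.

[1; 2]

⌊3/2⌋ = 1, remainder 1
⌊2/1⌋ = 2, remainder 0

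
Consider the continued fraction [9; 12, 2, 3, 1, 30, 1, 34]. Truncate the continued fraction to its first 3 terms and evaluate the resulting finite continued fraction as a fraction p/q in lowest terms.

Start with 2.
12 + 1/(2/1) = 12 + 1/2 = 25/2
9 + 1/(25/2) = 9 + 2/25 = 227/25

227/25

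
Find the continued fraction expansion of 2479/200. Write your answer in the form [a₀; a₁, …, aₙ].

⌊2479/200⌋ = 12, remainder 79
⌊200/79⌋ = 2, remainder 42
⌊79/42⌋ = 1, remainder 37
⌊42/37⌋ = 1, remainder 5
⌊37/5⌋ = 7, remainder 2
⌊5/2⌋ = 2, remainder 1
⌊2/1⌋ = 2, remainder 0

[12; 2, 1, 1, 7, 2, 2]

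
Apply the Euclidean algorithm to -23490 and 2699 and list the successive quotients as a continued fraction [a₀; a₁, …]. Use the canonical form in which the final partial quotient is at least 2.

[-9; 3, 2, 1, 2, 2, 2, 17]

-23490 ÷ 2699 → quotient -9, remainder 801
2699 ÷ 801 → quotient 3, remainder 296
801 ÷ 296 → quotient 2, remainder 209
296 ÷ 209 → quotient 1, remainder 87
209 ÷ 87 → quotient 2, remainder 35
87 ÷ 35 → quotient 2, remainder 17
35 ÷ 17 → quotient 2, remainder 1
17 ÷ 1 → quotient 17, remainder 0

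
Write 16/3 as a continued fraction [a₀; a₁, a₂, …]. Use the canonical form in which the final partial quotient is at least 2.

[5; 3]

Repeatedly divide and take the remainder:
16 = 5·3 + 1, so a_0 = 5
3 = 3·1 + 0, so a_1 = 3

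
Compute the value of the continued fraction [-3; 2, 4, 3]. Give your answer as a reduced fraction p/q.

-74/29

Start with 3.
4 + 1/(3/1) = 4 + 1/3 = 13/3
2 + 1/(13/3) = 2 + 3/13 = 29/13
-3 + 1/(29/13) = -3 + 13/29 = -74/29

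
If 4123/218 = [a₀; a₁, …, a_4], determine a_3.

2

4123 ÷ 218 → quotient 18, remainder 199
218 ÷ 199 → quotient 1, remainder 19
199 ÷ 19 → quotient 10, remainder 9
19 ÷ 9 → quotient 2, remainder 1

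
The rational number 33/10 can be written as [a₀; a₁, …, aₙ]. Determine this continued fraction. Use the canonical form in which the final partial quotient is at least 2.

[3; 3, 3]

Run the Euclidean algorithm, recording each quotient:
33 ÷ 10 → quotient 3, remainder 3
10 ÷ 3 → quotient 3, remainder 1
3 ÷ 1 → quotient 3, remainder 0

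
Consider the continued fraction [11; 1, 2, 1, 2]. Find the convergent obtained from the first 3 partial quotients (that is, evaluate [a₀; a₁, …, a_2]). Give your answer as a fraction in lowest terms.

Use the convergent recurrence hₖ = aₖ·hₖ₋₁ + hₖ₋₂ (and likewise for the denominators kₖ):
a_0 = 11: 11/1
a_1 = 1: 12/1
a_2 = 2: 35/3

35/3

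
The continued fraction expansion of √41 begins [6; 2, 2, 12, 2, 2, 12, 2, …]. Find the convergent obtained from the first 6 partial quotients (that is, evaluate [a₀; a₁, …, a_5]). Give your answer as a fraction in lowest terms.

2049/320

Build up convergents one term at a time:
a_0 = 6: 6/1
a_1 = 2: 13/2
a_2 = 2: 32/5
a_3 = 12: 397/62
a_4 = 2: 826/129
a_5 = 2: 2049/320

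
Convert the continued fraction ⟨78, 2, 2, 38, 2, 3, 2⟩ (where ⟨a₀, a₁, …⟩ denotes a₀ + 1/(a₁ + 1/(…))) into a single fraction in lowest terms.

243592/3107

Start with 2.
3 + 1/(2/1) = 3 + 1/2 = 7/2
2 + 1/(7/2) = 2 + 2/7 = 16/7
38 + 1/(16/7) = 38 + 7/16 = 615/16
2 + 1/(615/16) = 2 + 16/615 = 1246/615
2 + 1/(1246/615) = 2 + 615/1246 = 3107/1246
78 + 1/(3107/1246) = 78 + 1246/3107 = 243592/3107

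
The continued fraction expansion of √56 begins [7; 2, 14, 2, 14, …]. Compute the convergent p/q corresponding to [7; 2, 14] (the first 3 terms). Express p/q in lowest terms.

Start with 14.
2 + 1/(14/1) = 2 + 1/14 = 29/14
7 + 1/(29/14) = 7 + 14/29 = 217/29

217/29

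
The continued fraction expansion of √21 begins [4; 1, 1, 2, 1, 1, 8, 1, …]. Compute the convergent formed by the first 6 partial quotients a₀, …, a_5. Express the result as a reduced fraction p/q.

55/12

Compute successive convergents:
a_0 = 4: 4/1
a_1 = 1: 5/1
a_2 = 1: 9/2
a_3 = 2: 23/5
a_4 = 1: 32/7
a_5 = 1: 55/12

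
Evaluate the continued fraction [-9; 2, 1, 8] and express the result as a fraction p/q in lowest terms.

-225/26

Build up convergents one term at a time:
a_0 = -9: -9/1
a_1 = 2: -17/2
a_2 = 1: -26/3
a_3 = 8: -225/26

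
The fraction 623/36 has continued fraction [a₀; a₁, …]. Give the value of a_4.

623 = 17·36 + 11, so a_0 = 17
36 = 3·11 + 3, so a_1 = 3
11 = 3·3 + 2, so a_2 = 3
3 = 1·2 + 1, so a_3 = 1
2 = 2·1 + 0, so a_4 = 2

2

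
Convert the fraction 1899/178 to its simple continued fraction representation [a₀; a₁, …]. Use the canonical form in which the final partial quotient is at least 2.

1899 = 10·178 + 119, so a_0 = 10
178 = 1·119 + 59, so a_1 = 1
119 = 2·59 + 1, so a_2 = 2
59 = 59·1 + 0, so a_3 = 59

[10; 1, 2, 59]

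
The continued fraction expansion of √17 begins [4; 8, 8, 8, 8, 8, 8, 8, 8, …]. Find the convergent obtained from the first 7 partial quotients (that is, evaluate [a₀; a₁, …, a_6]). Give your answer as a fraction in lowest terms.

1166876/283009

Build up convergents one term at a time:
a_0 = 4: 4/1
a_1 = 8: 33/8
a_2 = 8: 268/65
a_3 = 8: 2177/528
a_4 = 8: 17684/4289
a_5 = 8: 143649/34840
a_6 = 8: 1166876/283009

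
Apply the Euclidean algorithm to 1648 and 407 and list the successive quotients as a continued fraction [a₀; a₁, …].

[4; 20, 2, 1, 6]

Apply division with remainder until the remainder is 0:
1648 ÷ 407 → quotient 4, remainder 20
407 ÷ 20 → quotient 20, remainder 7
20 ÷ 7 → quotient 2, remainder 6
7 ÷ 6 → quotient 1, remainder 1
6 ÷ 1 → quotient 6, remainder 0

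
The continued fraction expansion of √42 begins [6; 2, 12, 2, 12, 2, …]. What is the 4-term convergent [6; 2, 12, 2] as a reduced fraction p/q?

337/52

a_0 = 6: 6/1
a_1 = 2: 13/2
a_2 = 12: 162/25
a_3 = 2: 337/52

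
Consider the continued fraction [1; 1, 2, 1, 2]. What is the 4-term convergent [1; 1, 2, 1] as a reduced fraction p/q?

7/4

a_0 = 1: 1/1
a_1 = 1: 2/1
a_2 = 2: 5/3
a_3 = 1: 7/4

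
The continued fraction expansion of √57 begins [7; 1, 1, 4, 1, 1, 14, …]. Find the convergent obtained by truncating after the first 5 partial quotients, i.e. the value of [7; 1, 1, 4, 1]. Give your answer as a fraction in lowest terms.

83/11

a_0 = 7: 7/1
a_1 = 1: 8/1
a_2 = 1: 15/2
a_3 = 4: 68/9
a_4 = 1: 83/11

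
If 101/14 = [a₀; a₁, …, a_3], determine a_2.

Apply division with remainder until the remainder is 0:
⌊101/14⌋ = 7, remainder 3
⌊14/3⌋ = 4, remainder 2
⌊3/2⌋ = 1, remainder 1

1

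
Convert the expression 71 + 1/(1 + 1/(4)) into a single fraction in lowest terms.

359/5

Start with 4.
1 + 1/(4/1) = 1 + 1/4 = 5/4
71 + 1/(5/4) = 71 + 4/5 = 359/5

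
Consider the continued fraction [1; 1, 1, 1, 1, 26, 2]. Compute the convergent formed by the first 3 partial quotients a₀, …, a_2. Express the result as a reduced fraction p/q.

Start with 1.
1 + 1/(1/1) = 1 + 1/1 = 2/1
1 + 1/(2/1) = 1 + 1/2 = 3/2

3/2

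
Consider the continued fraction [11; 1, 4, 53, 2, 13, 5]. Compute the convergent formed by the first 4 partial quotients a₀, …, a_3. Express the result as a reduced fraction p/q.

a_0 = 11: 11/1
a_1 = 1: 12/1
a_2 = 4: 59/5
a_3 = 53: 3139/266

3139/266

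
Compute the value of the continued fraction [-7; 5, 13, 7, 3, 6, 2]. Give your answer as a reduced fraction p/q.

-136094/20005

Start with 2.
6 + 1/(2/1) = 6 + 1/2 = 13/2
3 + 1/(13/2) = 3 + 2/13 = 41/13
7 + 1/(41/13) = 7 + 13/41 = 300/41
13 + 1/(300/41) = 13 + 41/300 = 3941/300
5 + 1/(3941/300) = 5 + 300/3941 = 20005/3941
-7 + 1/(20005/3941) = -7 + 3941/20005 = -136094/20005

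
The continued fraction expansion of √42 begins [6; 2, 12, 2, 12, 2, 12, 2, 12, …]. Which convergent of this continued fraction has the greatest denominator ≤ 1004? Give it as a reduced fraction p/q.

4206/649

List convergents until the denominator exceeds the bound:
a_0 = 6: 6/1  (≤ bound)
a_1 = 2: 13/2  (≤ bound)
a_2 = 12: 162/25  (≤ bound)
a_3 = 2: 337/52  (≤ bound)
a_4 = 12: 4206/649  (≤ bound)
a_5 = 2: 8749/1350  (> 1004, stop)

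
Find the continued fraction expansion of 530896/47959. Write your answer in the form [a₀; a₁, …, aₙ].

530896 = 11·47959 + 3347, so a_0 = 11
47959 = 14·3347 + 1101, so a_1 = 14
3347 = 3·1101 + 44, so a_2 = 3
1101 = 25·44 + 1, so a_3 = 25
44 = 44·1 + 0, so a_4 = 44

[11; 14, 3, 25, 44]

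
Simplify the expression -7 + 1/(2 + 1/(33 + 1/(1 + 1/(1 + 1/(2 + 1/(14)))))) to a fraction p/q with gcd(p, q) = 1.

-31951/4910

Start with 14.
2 + 1/(14/1) = 2 + 1/14 = 29/14
1 + 1/(29/14) = 1 + 14/29 = 43/29
1 + 1/(43/29) = 1 + 29/43 = 72/43
33 + 1/(72/43) = 33 + 43/72 = 2419/72
2 + 1/(2419/72) = 2 + 72/2419 = 4910/2419
-7 + 1/(4910/2419) = -7 + 2419/4910 = -31951/4910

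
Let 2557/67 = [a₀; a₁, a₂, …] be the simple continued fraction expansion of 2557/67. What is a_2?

2557 ÷ 67 → quotient 38, remainder 11
67 ÷ 11 → quotient 6, remainder 1
11 ÷ 1 → quotient 11, remainder 0

11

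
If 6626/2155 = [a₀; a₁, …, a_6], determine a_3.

1

6626 ÷ 2155 → quotient 3, remainder 161
2155 ÷ 161 → quotient 13, remainder 62
161 ÷ 62 → quotient 2, remainder 37
62 ÷ 37 → quotient 1, remainder 25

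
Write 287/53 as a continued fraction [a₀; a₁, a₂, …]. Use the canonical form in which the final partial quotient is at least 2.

Run the Euclidean algorithm, recording each quotient:
⌊287/53⌋ = 5, remainder 22
⌊53/22⌋ = 2, remainder 9
⌊22/9⌋ = 2, remainder 4
⌊9/4⌋ = 2, remainder 1
⌊4/1⌋ = 4, remainder 0

[5; 2, 2, 2, 4]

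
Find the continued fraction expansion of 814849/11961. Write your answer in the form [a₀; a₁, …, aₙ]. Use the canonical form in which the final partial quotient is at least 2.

[68; 7, 1, 30, 1, 14, 1, 2]

⌊814849/11961⌋ = 68, remainder 1501
⌊11961/1501⌋ = 7, remainder 1454
⌊1501/1454⌋ = 1, remainder 47
⌊1454/47⌋ = 30, remainder 44
⌊47/44⌋ = 1, remainder 3
⌊44/3⌋ = 14, remainder 2
⌊3/2⌋ = 1, remainder 1
⌊2/1⌋ = 2, remainder 0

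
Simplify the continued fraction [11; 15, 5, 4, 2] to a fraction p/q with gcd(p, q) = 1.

Compute successive convergents:
a_0 = 11: 11/1
a_1 = 15: 166/15
a_2 = 5: 841/76
a_3 = 4: 3530/319
a_4 = 2: 7901/714

7901/714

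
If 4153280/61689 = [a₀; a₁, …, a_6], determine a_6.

3

4153280 ÷ 61689 → quotient 67, remainder 20117
61689 ÷ 20117 → quotient 3, remainder 1338
20117 ÷ 1338 → quotient 15, remainder 47
1338 ÷ 47 → quotient 28, remainder 22
47 ÷ 22 → quotient 2, remainder 3
22 ÷ 3 → quotient 7, remainder 1
3 ÷ 1 → quotient 3, remainder 0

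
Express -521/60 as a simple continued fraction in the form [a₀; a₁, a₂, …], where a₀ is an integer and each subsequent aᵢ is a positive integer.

[-9; 3, 6, 3]

Apply division with remainder until the remainder is 0:
-521 ÷ 60 → quotient -9, remainder 19
60 ÷ 19 → quotient 3, remainder 3
19 ÷ 3 → quotient 6, remainder 1
3 ÷ 1 → quotient 3, remainder 0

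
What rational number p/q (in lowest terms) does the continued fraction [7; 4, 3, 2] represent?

217/30

Collapse the nested fraction from the inside out:
Start with 2.
3 + 1/(2/1) = 3 + 1/2 = 7/2
4 + 1/(7/2) = 4 + 2/7 = 30/7
7 + 1/(30/7) = 7 + 7/30 = 217/30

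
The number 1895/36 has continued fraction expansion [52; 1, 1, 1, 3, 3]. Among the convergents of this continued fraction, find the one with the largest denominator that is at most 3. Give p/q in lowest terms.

List convergents until the denominator exceeds the bound:
a_0 = 52: 52/1  (≤ bound)
a_1 = 1: 53/1  (≤ bound)
a_2 = 1: 105/2  (≤ bound)
a_3 = 1: 158/3  (≤ bound)
a_4 = 3: 579/11  (> 3, stop)

158/3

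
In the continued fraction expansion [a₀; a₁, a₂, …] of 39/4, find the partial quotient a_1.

39 ÷ 4 → quotient 9, remainder 3
4 ÷ 3 → quotient 1, remainder 1

1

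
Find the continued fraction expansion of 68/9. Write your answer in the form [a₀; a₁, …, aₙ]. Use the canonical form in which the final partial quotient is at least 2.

Repeatedly divide and take the remainder:
68 = 7·9 + 5, so a_0 = 7
9 = 1·5 + 4, so a_1 = 1
5 = 1·4 + 1, so a_2 = 1
4 = 4·1 + 0, so a_3 = 4

[7; 1, 1, 4]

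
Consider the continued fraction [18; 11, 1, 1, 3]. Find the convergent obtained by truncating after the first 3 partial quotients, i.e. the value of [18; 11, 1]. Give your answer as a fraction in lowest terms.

a_0 = 18: 18/1
a_1 = 11: 199/11
a_2 = 1: 217/12

217/12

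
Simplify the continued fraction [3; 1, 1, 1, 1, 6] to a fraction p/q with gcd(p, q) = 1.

119/33

Start with 6.
1 + 1/(6/1) = 1 + 1/6 = 7/6
1 + 1/(7/6) = 1 + 6/7 = 13/7
1 + 1/(13/7) = 1 + 7/13 = 20/13
1 + 1/(20/13) = 1 + 13/20 = 33/20
3 + 1/(33/20) = 3 + 20/33 = 119/33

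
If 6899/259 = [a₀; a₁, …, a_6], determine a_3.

1

Apply division with remainder until the remainder is 0:
⌊6899/259⌋ = 26, remainder 165
⌊259/165⌋ = 1, remainder 94
⌊165/94⌋ = 1, remainder 71
⌊94/71⌋ = 1, remainder 23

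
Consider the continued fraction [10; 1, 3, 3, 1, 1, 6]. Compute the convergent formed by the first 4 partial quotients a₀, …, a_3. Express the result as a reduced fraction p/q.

140/13

a_0 = 10: 10/1
a_1 = 1: 11/1
a_2 = 3: 43/4
a_3 = 3: 140/13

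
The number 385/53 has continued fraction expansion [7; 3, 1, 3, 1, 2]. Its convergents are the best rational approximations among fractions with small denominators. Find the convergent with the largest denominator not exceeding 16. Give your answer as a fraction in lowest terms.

a_0 = 7: 7/1  (≤ bound)
a_1 = 3: 22/3  (≤ bound)
a_2 = 1: 29/4  (≤ bound)
a_3 = 3: 109/15  (≤ bound)
a_4 = 1: 138/19  (> 16, stop)

109/15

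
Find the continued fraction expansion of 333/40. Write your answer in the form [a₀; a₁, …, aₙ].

⌊333/40⌋ = 8, remainder 13
⌊40/13⌋ = 3, remainder 1
⌊13/1⌋ = 13, remainder 0

[8; 3, 13]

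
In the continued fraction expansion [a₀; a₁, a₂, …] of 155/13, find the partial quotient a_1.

1

Run the Euclidean algorithm, recording each quotient:
155 ÷ 13 → quotient 11, remainder 12
13 ÷ 12 → quotient 1, remainder 1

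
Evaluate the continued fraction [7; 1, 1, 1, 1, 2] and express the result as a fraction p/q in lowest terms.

99/13

Build up convergents one term at a time:
a_0 = 7: 7/1
a_1 = 1: 8/1
a_2 = 1: 15/2
a_3 = 1: 23/3
a_4 = 1: 38/5
a_5 = 2: 99/13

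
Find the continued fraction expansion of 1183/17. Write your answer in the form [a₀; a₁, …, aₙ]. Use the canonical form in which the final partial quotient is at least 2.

[69; 1, 1, 2, 3]

1183 ÷ 17 → quotient 69, remainder 10
17 ÷ 10 → quotient 1, remainder 7
10 ÷ 7 → quotient 1, remainder 3
7 ÷ 3 → quotient 2, remainder 1
3 ÷ 1 → quotient 3, remainder 0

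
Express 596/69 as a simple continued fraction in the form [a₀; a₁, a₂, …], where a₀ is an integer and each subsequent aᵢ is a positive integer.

⌊596/69⌋ = 8, remainder 44
⌊69/44⌋ = 1, remainder 25
⌊44/25⌋ = 1, remainder 19
⌊25/19⌋ = 1, remainder 6
⌊19/6⌋ = 3, remainder 1
⌊6/1⌋ = 6, remainder 0

[8; 1, 1, 1, 3, 6]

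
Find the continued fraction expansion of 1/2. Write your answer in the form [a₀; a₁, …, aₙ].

Apply division with remainder until the remainder is 0:
1 ÷ 2 → quotient 0, remainder 1
2 ÷ 1 → quotient 2, remainder 0

[0; 2]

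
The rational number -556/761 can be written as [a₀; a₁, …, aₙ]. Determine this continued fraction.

Apply division with remainder until the remainder is 0:
⌊-556/761⌋ = -1, remainder 205
⌊761/205⌋ = 3, remainder 146
⌊205/146⌋ = 1, remainder 59
⌊146/59⌋ = 2, remainder 28
⌊59/28⌋ = 2, remainder 3
⌊28/3⌋ = 9, remainder 1
⌊3/1⌋ = 3, remainder 0

[-1; 3, 1, 2, 2, 9, 3]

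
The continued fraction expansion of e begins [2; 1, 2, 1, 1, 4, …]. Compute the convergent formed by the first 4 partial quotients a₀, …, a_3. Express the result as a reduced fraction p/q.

Start with 1.
2 + 1/(1/1) = 2 + 1/1 = 3/1
1 + 1/(3/1) = 1 + 1/3 = 4/3
2 + 1/(4/3) = 2 + 3/4 = 11/4

11/4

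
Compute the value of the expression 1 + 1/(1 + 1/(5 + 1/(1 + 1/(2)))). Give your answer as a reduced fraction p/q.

37/20

Start with 2.
1 + 1/(2/1) = 1 + 1/2 = 3/2
5 + 1/(3/2) = 5 + 2/3 = 17/3
1 + 1/(17/3) = 1 + 3/17 = 20/17
1 + 1/(20/17) = 1 + 17/20 = 37/20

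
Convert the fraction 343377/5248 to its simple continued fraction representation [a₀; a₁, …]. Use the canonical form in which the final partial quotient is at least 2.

343377 = 65·5248 + 2257, so a_0 = 65
5248 = 2·2257 + 734, so a_1 = 2
2257 = 3·734 + 55, so a_2 = 3
734 = 13·55 + 19, so a_3 = 13
55 = 2·19 + 17, so a_4 = 2
19 = 1·17 + 2, so a_5 = 1
17 = 8·2 + 1, so a_6 = 8
2 = 2·1 + 0, so a_7 = 2

[65; 2, 3, 13, 2, 1, 8, 2]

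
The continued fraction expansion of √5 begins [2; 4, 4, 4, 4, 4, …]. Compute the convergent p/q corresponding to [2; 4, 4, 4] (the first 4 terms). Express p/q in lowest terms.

161/72

Start with 4.
4 + 1/(4/1) = 4 + 1/4 = 17/4
4 + 1/(17/4) = 4 + 4/17 = 72/17
2 + 1/(72/17) = 2 + 17/72 = 161/72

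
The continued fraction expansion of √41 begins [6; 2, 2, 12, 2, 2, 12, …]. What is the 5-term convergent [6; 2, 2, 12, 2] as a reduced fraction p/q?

Start with 2.
12 + 1/(2/1) = 12 + 1/2 = 25/2
2 + 1/(25/2) = 2 + 2/25 = 52/25
2 + 1/(52/25) = 2 + 25/52 = 129/52
6 + 1/(129/52) = 6 + 52/129 = 826/129

826/129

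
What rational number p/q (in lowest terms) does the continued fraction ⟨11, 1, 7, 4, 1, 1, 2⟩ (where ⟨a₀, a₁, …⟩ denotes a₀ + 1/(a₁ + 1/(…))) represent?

Build up convergents one term at a time:
a_0 = 11: 11/1
a_1 = 1: 12/1
a_2 = 7: 95/8
a_3 = 4: 392/33
a_4 = 1: 487/41
a_5 = 1: 879/74
a_6 = 2: 2245/189

2245/189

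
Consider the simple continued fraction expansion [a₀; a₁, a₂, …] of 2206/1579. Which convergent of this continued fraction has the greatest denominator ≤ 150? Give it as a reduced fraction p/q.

95/68

List convergents until the denominator exceeds the bound:
a_0 = 1: 1/1  (≤ bound)
a_1 = 2: 3/2  (≤ bound)
a_2 = 1: 4/3  (≤ bound)
a_3 = 1: 7/5  (≤ bound)
a_4 = 13: 95/68  (≤ bound)
a_5 = 7: 672/481  (> 150, stop)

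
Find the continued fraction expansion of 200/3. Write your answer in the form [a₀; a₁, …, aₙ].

Repeatedly divide and take the remainder:
⌊200/3⌋ = 66, remainder 2
⌊3/2⌋ = 1, remainder 1
⌊2/1⌋ = 2, remainder 0

[66; 1, 2]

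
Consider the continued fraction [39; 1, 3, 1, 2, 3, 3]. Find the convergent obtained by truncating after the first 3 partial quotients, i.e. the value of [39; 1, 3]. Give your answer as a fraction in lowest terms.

159/4

Starting at the tail and folding back:
Start with 3.
1 + 1/(3/1) = 1 + 1/3 = 4/3
39 + 1/(4/3) = 39 + 3/4 = 159/4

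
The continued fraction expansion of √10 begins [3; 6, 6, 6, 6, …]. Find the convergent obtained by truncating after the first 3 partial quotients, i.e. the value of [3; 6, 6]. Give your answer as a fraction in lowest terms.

117/37

Start with 6.
6 + 1/(6/1) = 6 + 1/6 = 37/6
3 + 1/(37/6) = 3 + 6/37 = 117/37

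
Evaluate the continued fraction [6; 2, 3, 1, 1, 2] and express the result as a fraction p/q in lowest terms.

Starting at the tail and folding back:
Start with 2.
1 + 1/(2/1) = 1 + 1/2 = 3/2
1 + 1/(3/2) = 1 + 2/3 = 5/3
3 + 1/(5/3) = 3 + 3/5 = 18/5
2 + 1/(18/5) = 2 + 5/18 = 41/18
6 + 1/(41/18) = 6 + 18/41 = 264/41

264/41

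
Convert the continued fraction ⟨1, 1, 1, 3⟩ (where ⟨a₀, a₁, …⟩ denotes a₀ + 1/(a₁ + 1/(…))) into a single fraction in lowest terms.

11/7

Collapse the nested fraction from the inside out:
Start with 3.
1 + 1/(3/1) = 1 + 1/3 = 4/3
1 + 1/(4/3) = 1 + 3/4 = 7/4
1 + 1/(7/4) = 1 + 4/7 = 11/7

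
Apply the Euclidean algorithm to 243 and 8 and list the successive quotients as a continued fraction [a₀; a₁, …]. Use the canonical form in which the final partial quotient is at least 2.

[30; 2, 1, 2]

243 ÷ 8 → quotient 30, remainder 3
8 ÷ 3 → quotient 2, remainder 2
3 ÷ 2 → quotient 1, remainder 1
2 ÷ 1 → quotient 2, remainder 0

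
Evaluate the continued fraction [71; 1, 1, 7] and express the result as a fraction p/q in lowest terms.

1073/15

Start with 7.
1 + 1/(7/1) = 1 + 1/7 = 8/7
1 + 1/(8/7) = 1 + 7/8 = 15/8
71 + 1/(15/8) = 71 + 8/15 = 1073/15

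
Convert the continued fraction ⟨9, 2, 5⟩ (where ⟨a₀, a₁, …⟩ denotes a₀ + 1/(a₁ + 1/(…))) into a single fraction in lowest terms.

Use the convergent recurrence hₖ = aₖ·hₖ₋₁ + hₖ₋₂ (and likewise for the denominators kₖ):
a_0 = 9: 9/1
a_1 = 2: 19/2
a_2 = 5: 104/11

104/11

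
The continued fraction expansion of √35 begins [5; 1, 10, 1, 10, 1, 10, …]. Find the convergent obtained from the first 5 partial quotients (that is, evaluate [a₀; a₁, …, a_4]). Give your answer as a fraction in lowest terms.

775/131

Start with 10.
1 + 1/(10/1) = 1 + 1/10 = 11/10
10 + 1/(11/10) = 10 + 10/11 = 120/11
1 + 1/(120/11) = 1 + 11/120 = 131/120
5 + 1/(131/120) = 5 + 120/131 = 775/131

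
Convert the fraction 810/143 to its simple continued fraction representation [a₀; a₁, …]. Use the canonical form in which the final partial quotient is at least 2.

⌊810/143⌋ = 5, remainder 95
⌊143/95⌋ = 1, remainder 48
⌊95/48⌋ = 1, remainder 47
⌊48/47⌋ = 1, remainder 1
⌊47/1⌋ = 47, remainder 0

[5; 1, 1, 1, 47]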